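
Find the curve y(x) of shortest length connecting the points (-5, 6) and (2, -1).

Arc-length functional: J[y] = ∫ sqrt(1 + (y')^2) dx.
Lagrangian L = sqrt(1 + (y')^2) has no explicit y dependence, so ∂L/∂y = 0 and the Euler-Lagrange equation gives
    d/dx( y' / sqrt(1 + (y')^2) ) = 0  ⇒  y' / sqrt(1 + (y')^2) = const.
Hence y' is constant, so y(x) is affine.
Fitting the endpoints (-5, 6) and (2, -1):
    slope m = ((-1) − 6) / (2 − (-5)) = -1,
    intercept c = 6 − m·(-5) = 1.
Extremal: y(x) = -x + 1.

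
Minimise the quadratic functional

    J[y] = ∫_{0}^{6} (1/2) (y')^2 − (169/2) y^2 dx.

The Lagrangian is L = (1/2) (y')^2 − (169/2) y^2.
Compute ∂L/∂y = -169y, ∂L/∂y' = y'.
The Euler-Lagrange equation d/dx(∂L/∂y') − ∂L/∂y = 0 reduces to
    y'' + 169 y = 0.
Its general solution is
    y(x) = A sin(13x) + B cos(13x),
with A, B fixed by the endpoint conditions.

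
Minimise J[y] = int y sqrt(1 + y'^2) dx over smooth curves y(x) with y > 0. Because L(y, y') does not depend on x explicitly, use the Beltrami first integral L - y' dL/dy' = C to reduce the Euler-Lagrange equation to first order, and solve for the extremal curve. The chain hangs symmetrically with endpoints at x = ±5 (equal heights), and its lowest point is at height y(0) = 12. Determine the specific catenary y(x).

The Lagrangian L(y, y') = y sqrt(1 + y'^2) has no explicit x dependence, so the Beltrami identity applies:
    L − y' ∂L/∂y' = C.
Compute ∂L/∂y' = y · y' / sqrt(1 + y'^2). Then
    L − y' ∂L/∂y'
    = y sqrt(1 + y'^2) − y · y'^2 / sqrt(1 + y'^2)
    = y (1 + y'^2 − y'^2) / sqrt(1 + y'^2)
    = y / sqrt(1 + y'^2) = C.
Squaring gives y^2 = C^2 (1 + y'^2), i.e.
    y'^2 = y^2 / C^2 − 1.
Separating variables,
    dy / sqrt(y^2 − C^2) = dx / C,
and integrating gives arccosh(y / C) = (x − a)/C, so
    y(x) = C cosh((x − a)/C),
the catenary. The constants C and a are fixed by the two endpoint conditions (and, for the hanging-chain problem, the length constraint selects C).
Now fit the given data. The endpoints x = ±5 are symmetric at equal height, so the catenary is even about its minimum: a = 0 and y(x) = C cosh(x/C). The lowest point is y(0) = C cosh(0) = C, and we are told y(0) = 12, so C = 12. Therefore
    y(x) = 12 cosh(x/12),
and at the endpoints
    y(±5) = 12 cosh(5/12).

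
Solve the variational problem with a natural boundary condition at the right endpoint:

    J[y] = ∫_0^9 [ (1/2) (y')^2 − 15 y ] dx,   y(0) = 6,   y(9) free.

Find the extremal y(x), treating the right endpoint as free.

The Lagrangian L = (1/2) (y')^2 − 15 y gives
    ∂L/∂y = −15,   ∂L/∂y' = y'.
Euler-Lagrange: d/dx(y') − (−15) = 0, i.e. y'' + 15 = 0, so
    y(x) = −(15/2) x^2 + C1 x + C2.
Fixed left endpoint y(0) = 6 ⇒ C2 = 6.
The right endpoint x = 9 is free, so the natural (transversality) condition is ∂L/∂y' |_{x=9} = 0, i.e. y'(9) = 0.
Compute y'(x) = −15 x + C1, so y'(9) = −135 + C1 = 0 ⇒ C1 = 135.
Therefore the extremal is
    y(x) = −(15/2) x^2 + 135 x + 6.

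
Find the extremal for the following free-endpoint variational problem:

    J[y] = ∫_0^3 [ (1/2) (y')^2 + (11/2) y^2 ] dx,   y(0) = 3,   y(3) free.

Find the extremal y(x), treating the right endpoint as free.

The Lagrangian L = (1/2) (y')^2 + (11/2) y^2 gives
    ∂L/∂y = 11 y,   ∂L/∂y' = y'.
Euler-Lagrange: y'' − 11 y = 0.
With k = sqrt(11), the general solution is
    y(x) = A cosh(sqrt(11) x) + B sinh(sqrt(11) x).
Fixed left endpoint y(0) = 3 ⇒ A = 3.
The right endpoint x = 3 is free, so the natural (transversality) condition is ∂L/∂y' |_{x=3} = 0, i.e. y'(3) = 0.
Compute y'(x) = A k sinh(k x) + B k cosh(k x), so
    y'(3) = A k sinh(k·3) + B k cosh(k·3) = 0
    ⇒ B = −A tanh(k·3) = − 3 tanh(sqrt(11)·3).
Therefore the extremal is
    y(x) = 3 cosh(sqrt(11) x) − 3 tanh(sqrt(11)·3) sinh(sqrt(11) x).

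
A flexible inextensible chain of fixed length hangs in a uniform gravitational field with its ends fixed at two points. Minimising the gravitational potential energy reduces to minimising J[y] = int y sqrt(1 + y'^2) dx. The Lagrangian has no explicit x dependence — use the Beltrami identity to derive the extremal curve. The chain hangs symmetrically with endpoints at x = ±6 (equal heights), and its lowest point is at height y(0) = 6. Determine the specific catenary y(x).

The Lagrangian L(y, y') = y sqrt(1 + y'^2) has no explicit x dependence, so the Beltrami identity applies:
    L − y' ∂L/∂y' = C.
Compute ∂L/∂y' = y · y' / sqrt(1 + y'^2). Then
    L − y' ∂L/∂y'
    = y sqrt(1 + y'^2) − y · y'^2 / sqrt(1 + y'^2)
    = y (1 + y'^2 − y'^2) / sqrt(1 + y'^2)
    = y / sqrt(1 + y'^2) = C.
Squaring gives y^2 = C^2 (1 + y'^2), i.e.
    y'^2 = y^2 / C^2 − 1.
Separating variables,
    dy / sqrt(y^2 − C^2) = dx / C,
and integrating gives arccosh(y / C) = (x − a)/C, so
    y(x) = C cosh((x − a)/C),
the catenary. The constants C and a are fixed by the two endpoint conditions (and, for the hanging-chain problem, the length constraint selects C).
Now fit the given data. The endpoints x = ±6 are symmetric at equal height, so the catenary is even about its minimum: a = 0 and y(x) = C cosh(x/C). The lowest point is y(0) = C cosh(0) = C, and we are told y(0) = 6, so C = 6. Therefore
    y(x) = 6 cosh(x/6),
and at the endpoints
    y(±6) = 6 cosh(6/6).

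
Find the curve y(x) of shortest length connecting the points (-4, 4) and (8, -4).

Arc-length functional: J[y] = ∫ sqrt(1 + (y')^2) dx.
Lagrangian L = sqrt(1 + (y')^2) has no explicit y dependence, so ∂L/∂y = 0 and the Euler-Lagrange equation gives
    d/dx( y' / sqrt(1 + (y')^2) ) = 0  ⇒  y' / sqrt(1 + (y')^2) = const.
Hence y' is constant, so y(x) is affine.
Fitting the endpoints (-4, 4) and (8, -4):
    slope m = ((-4) − 4) / (8 − (-4)) = -2/3,
    intercept c = 4 − m·(-4) = 4/3.
Extremal: y(x) = (-2/3) x + 4/3.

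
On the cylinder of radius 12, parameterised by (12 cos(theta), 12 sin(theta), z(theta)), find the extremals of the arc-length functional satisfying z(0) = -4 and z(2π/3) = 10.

Parameterise the cylinder of radius R = 12 as
    r(θ) = (12 cos θ, 12 sin θ, z(θ)).
The arc-length element is
    ds = sqrt(144 + (dz/dθ)^2) dθ,
so the Lagrangian is L = sqrt(144 + z'^2).
L depends on z' only, not on z or θ, so ∂L/∂z = 0 and
    ∂L/∂z' = z' / sqrt(144 + z'^2).
The Euler-Lagrange equation gives
    d/dθ( z' / sqrt(144 + z'^2) ) = 0,
so z' is constant. Integrating once:
    z(θ) = a θ + b,
a helix on the cylinder (a straight line when the cylinder is unrolled). The constants a, b are determined by the endpoint conditions.
With endpoint conditions z(0) = -4 and z(2π/3) = 10: from z(0) = b we get b = -4, and a·2π/3 + -4 = 10 gives a = 21/π, so
    z(θ) = (21/π) θ − 4.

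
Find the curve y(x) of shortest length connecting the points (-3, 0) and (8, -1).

Arc-length functional: J[y] = ∫ sqrt(1 + (y')^2) dx.
Lagrangian L = sqrt(1 + (y')^2) has no explicit y dependence, so ∂L/∂y = 0 and the Euler-Lagrange equation gives
    d/dx( y' / sqrt(1 + (y')^2) ) = 0  ⇒  y' / sqrt(1 + (y')^2) = const.
Hence y' is constant, so y(x) is affine.
Fitting the endpoints (-3, 0) and (8, -1):
    slope m = ((-1) − 0) / (8 − (-3)) = -1/11,
    intercept c = 0 − m·(-3) = -3/11.
Extremal: y(x) = (-1/11) x - 3/11.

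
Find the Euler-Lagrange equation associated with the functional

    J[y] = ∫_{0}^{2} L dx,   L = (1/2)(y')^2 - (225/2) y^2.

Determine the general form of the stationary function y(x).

The Lagrangian is L = (1/2)(y')^2 - (225/2) y^2.
∂L/∂y = -225y.
∂L/∂y' = y'.
The Euler-Lagrange equation d/dx(∂L/∂y') − ∂L/∂y = 0 becomes:
    y'' + 225 y = 0
General solution: y(x) = A sin(15x) + B cos(15x), where A and B are arbitrary constants fixed by the endpoint conditions.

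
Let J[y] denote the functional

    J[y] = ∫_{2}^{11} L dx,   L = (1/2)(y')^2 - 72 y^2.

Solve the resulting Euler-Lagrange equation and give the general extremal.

The Lagrangian is L = (1/2)(y')^2 - 72 y^2.
∂L/∂y = -144y.
∂L/∂y' = y'.
The Euler-Lagrange equation d/dx(∂L/∂y') − ∂L/∂y = 0 becomes:
    y'' + 144 y = 0
General solution: y(x) = A sin(12x) + B cos(12x), where A and B are arbitrary constants fixed by the endpoint conditions.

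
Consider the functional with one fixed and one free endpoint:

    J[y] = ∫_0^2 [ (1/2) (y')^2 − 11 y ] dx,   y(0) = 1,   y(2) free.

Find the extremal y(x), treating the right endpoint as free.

The Lagrangian L = (1/2) (y')^2 − 11 y gives
    ∂L/∂y = −11,   ∂L/∂y' = y'.
Euler-Lagrange: d/dx(y') − (−11) = 0, i.e. y'' + 11 = 0, so
    y(x) = −(11/2) x^2 + C1 x + C2.
Fixed left endpoint y(0) = 1 ⇒ C2 = 1.
The right endpoint x = 2 is free, so the natural (transversality) condition is ∂L/∂y' |_{x=2} = 0, i.e. y'(2) = 0.
Compute y'(x) = −11 x + C1, so y'(2) = −22 + C1 = 0 ⇒ C1 = 22.
Therefore the extremal is
    y(x) = −(11/2) x^2 + 22 x + 1.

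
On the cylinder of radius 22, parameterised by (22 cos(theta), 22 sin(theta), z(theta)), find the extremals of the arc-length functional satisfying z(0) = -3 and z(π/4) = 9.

Parameterise the cylinder of radius R = 22 as
    r(θ) = (22 cos θ, 22 sin θ, z(θ)).
The arc-length element is
    ds = sqrt(484 + (dz/dθ)^2) dθ,
so the Lagrangian is L = sqrt(484 + z'^2).
L depends on z' only, not on z or θ, so ∂L/∂z = 0 and
    ∂L/∂z' = z' / sqrt(484 + z'^2).
The Euler-Lagrange equation gives
    d/dθ( z' / sqrt(484 + z'^2) ) = 0,
so z' is constant. Integrating once:
    z(θ) = a θ + b,
a helix on the cylinder (a straight line when the cylinder is unrolled). The constants a, b are determined by the endpoint conditions.
With endpoint conditions z(0) = -3 and z(π/4) = 9: from z(0) = b we get b = -3, and a·π/4 + -3 = 9 gives a = 48/π, so
    z(θ) = (48/π) θ − 3.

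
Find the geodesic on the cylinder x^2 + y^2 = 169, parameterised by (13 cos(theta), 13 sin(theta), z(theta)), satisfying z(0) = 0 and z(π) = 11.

Parameterise the cylinder of radius R = 13 as
    r(θ) = (13 cos θ, 13 sin θ, z(θ)).
The arc-length element is
    ds = sqrt(169 + (dz/dθ)^2) dθ,
so the Lagrangian is L = sqrt(169 + z'^2).
L depends on z' only, not on z or θ, so ∂L/∂z = 0 and
    ∂L/∂z' = z' / sqrt(169 + z'^2).
The Euler-Lagrange equation gives
    d/dθ( z' / sqrt(169 + z'^2) ) = 0,
so z' is constant. Integrating once:
    z(θ) = a θ + b,
a helix on the cylinder (a straight line when the cylinder is unrolled). The constants a, b are determined by the endpoint conditions.
With endpoint conditions z(0) = 0 and z(π) = 11: from z(0) = b we get b = 0, and a·π + 0 = 11 gives a = 11/π, so
    z(θ) = (11/π) θ.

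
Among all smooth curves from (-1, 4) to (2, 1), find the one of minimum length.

Arc-length functional: J[y] = ∫ sqrt(1 + (y')^2) dx.
Lagrangian L = sqrt(1 + (y')^2) has no explicit y dependence, so ∂L/∂y = 0 and the Euler-Lagrange equation gives
    d/dx( y' / sqrt(1 + (y')^2) ) = 0  ⇒  y' / sqrt(1 + (y')^2) = const.
Hence y' is constant, so y(x) is affine.
Fitting the endpoints (-1, 4) and (2, 1):
    slope m = (1 − 4) / (2 − (-1)) = -1,
    intercept c = 4 − m·(-1) = 3.
Extremal: y(x) = -x + 3.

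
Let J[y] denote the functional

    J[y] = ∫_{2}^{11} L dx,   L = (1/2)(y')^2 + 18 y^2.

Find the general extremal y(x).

The Lagrangian is L = (1/2)(y')^2 + 18 y^2.
∂L/∂y = 36y.
∂L/∂y' = y'.
The Euler-Lagrange equation d/dx(∂L/∂y') − ∂L/∂y = 0 becomes:
    y'' - 36 y = 0
General solution: y(x) = A e^(6x) + B e^(-6x), where A and B are arbitrary constants fixed by the endpoint conditions.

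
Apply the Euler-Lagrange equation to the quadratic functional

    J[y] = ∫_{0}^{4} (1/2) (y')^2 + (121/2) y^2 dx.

The Lagrangian is L = (1/2) (y')^2 + (121/2) y^2.
Compute ∂L/∂y = 121y, ∂L/∂y' = y'.
The Euler-Lagrange equation d/dx(∂L/∂y') − ∂L/∂y = 0 reduces to
    y'' − 121 y = 0.
Its general solution is
    y(x) = A e^(11x) + B e^(−11x),
with A, B fixed by the endpoint conditions.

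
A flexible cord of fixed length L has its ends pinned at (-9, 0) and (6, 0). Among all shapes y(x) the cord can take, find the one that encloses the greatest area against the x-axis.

Set up the augmented Lagrangian using a multiplier λ for the length constraint:
    F(y, y') = y − λ sqrt(1 + y'^2).
F has no explicit x dependence, so the Beltrami identity yields a first integral
    F − y' ∂F/∂y' = C.
Compute ∂F/∂y' = −λ y' / sqrt(1 + y'^2). Then
    y − λ sqrt(1 + y'^2) + λ y'^2 / sqrt(1 + y'^2) = C
    ⇒  y − λ / sqrt(1 + y'^2) = C.
Solving for y' and integrating gives
    (x − a)^2 + (y − b)^2 = λ^2,
a circular arc of radius λ. The constants a, b are determined by the endpoint conditions y(-9) = y(6) = 0, and λ is fixed implicitly by the length constraint
    ∫_{-9}^{6} sqrt(1 + y'^2) dx = L.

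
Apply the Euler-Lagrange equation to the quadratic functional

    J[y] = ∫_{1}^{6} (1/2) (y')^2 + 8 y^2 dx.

The Lagrangian is L = (1/2) (y')^2 + 8 y^2.
Compute ∂L/∂y = 16y, ∂L/∂y' = y'.
The Euler-Lagrange equation d/dx(∂L/∂y') − ∂L/∂y = 0 reduces to
    y'' − 16 y = 0.
Its general solution is
    y(x) = A e^(4x) + B e^(−4x),
with A, B fixed by the endpoint conditions.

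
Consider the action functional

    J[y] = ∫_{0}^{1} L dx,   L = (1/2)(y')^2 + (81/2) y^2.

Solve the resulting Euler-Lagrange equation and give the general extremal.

The Lagrangian is L = (1/2)(y')^2 + (81/2) y^2.
∂L/∂y = 81y.
∂L/∂y' = y'.
The Euler-Lagrange equation d/dx(∂L/∂y') − ∂L/∂y = 0 becomes:
    y'' - 81 y = 0
General solution: y(x) = A e^(9x) + B e^(-9x), where A and B are arbitrary constants fixed by the endpoint conditions.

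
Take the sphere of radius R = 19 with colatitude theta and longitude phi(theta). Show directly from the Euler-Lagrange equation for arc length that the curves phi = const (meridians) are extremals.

On the sphere of radius R = 19 with spherical coordinates (θ, φ), the induced metric is
    ds^2 = 361(dθ^2 + sin^2(θ) dφ^2).
Using θ as the parameter, the arc-length functional becomes
    J[φ] = ∫ 19 sqrt(1 + sin^2(θ) (dφ/dθ)^2) dθ.
So L = 19 sqrt(1 + sin^2(θ) φ'^2). Compute
    ∂L/∂φ = 0  (L has no explicit φ dependence),
    ∂L/∂φ' = 19 sin^2(θ) φ' / sqrt(1 + sin^2(θ) φ'^2).
For the candidate φ(θ) = c (constant), φ' = 0, so ∂L/∂φ' evaluated along the candidate vanishes, and ∂L/∂φ is identically zero. Hence
    d/dθ(∂L/∂φ') − ∂L/∂φ = 0
is satisfied. Therefore meridians φ = const are extremals of arc length — they are geodesics on the sphere.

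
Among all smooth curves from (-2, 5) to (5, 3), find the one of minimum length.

Arc-length functional: J[y] = ∫ sqrt(1 + (y')^2) dx.
Lagrangian L = sqrt(1 + (y')^2) has no explicit y dependence, so ∂L/∂y = 0 and the Euler-Lagrange equation gives
    d/dx( y' / sqrt(1 + (y')^2) ) = 0  ⇒  y' / sqrt(1 + (y')^2) = const.
Hence y' is constant, so y(x) is affine.
Fitting the endpoints (-2, 5) and (5, 3):
    slope m = (3 − 5) / (5 − (-2)) = -2/7,
    intercept c = 5 − m·(-2) = 31/7.
Extremal: y(x) = (-2/7) x + 31/7.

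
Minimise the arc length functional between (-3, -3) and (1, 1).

Arc-length functional: J[y] = ∫ sqrt(1 + (y')^2) dx.
Lagrangian L = sqrt(1 + (y')^2) has no explicit y dependence, so ∂L/∂y = 0 and the Euler-Lagrange equation gives
    d/dx( y' / sqrt(1 + (y')^2) ) = 0  ⇒  y' / sqrt(1 + (y')^2) = const.
Hence y' is constant, so y(x) is affine.
Fitting the endpoints (-3, -3) and (1, 1):
    slope m = (1 − (-3)) / (1 − (-3)) = 1,
    intercept c = (-3) − m·(-3) = 0.
Extremal: y(x) = x.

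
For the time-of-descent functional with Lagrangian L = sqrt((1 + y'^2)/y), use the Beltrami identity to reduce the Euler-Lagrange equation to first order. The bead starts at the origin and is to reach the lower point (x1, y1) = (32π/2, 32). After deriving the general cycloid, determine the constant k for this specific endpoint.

The Lagrangian L = sqrt((1 + y'^2) / y) has no explicit x dependence, so the Beltrami identity applies:
    L − y' ∂L/∂y' = C.
Compute ∂L/∂y' = y' / sqrt(y (1 + y'^2)).
Substitute:
    sqrt((1 + y'^2)/y) − y'·y' / sqrt(y (1 + y'^2))
    = (1 + y'^2) / sqrt(y (1 + y'^2)) − y'^2 / sqrt(y (1 + y'^2))
    = 1 / sqrt(y (1 + y'^2)) = C.
Squaring and rearranging gives the first integral
    y (1 + y'^2) = 1/C^2 =: k   (constant).
Solving this first-order ODE by the substitution
    y = (k/2)(1 − cos θ)
yields the cycloid parameterisation
    x(θ) = (k/2)(θ − sin θ),   y(θ) = (k/2)(1 − cos θ).
The constant k is fixed by the endpoint condition.
Now fit the given lower endpoint (x1, y1) = (32π/2, 32). At the bottom of the first arch (θ = π), the parametric equations give
    y(π) = (k/2)(1 − cos π) = k,
    x(π) = (k/2)(π − sin π) = kπ/2.
Matching y(π) = 32 gives k = 32, consistent with x(π) = 32π/2. Therefore the specific cycloid is
    x(θ) = (32/2)(θ − sin θ),   y(θ) = (32/2)(1 − cos θ).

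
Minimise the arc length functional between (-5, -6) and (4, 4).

Arc-length functional: J[y] = ∫ sqrt(1 + (y')^2) dx.
Lagrangian L = sqrt(1 + (y')^2) has no explicit y dependence, so ∂L/∂y = 0 and the Euler-Lagrange equation gives
    d/dx( y' / sqrt(1 + (y')^2) ) = 0  ⇒  y' / sqrt(1 + (y')^2) = const.
Hence y' is constant, so y(x) is affine.
Fitting the endpoints (-5, -6) and (4, 4):
    slope m = (4 − (-6)) / (4 − (-5)) = 10/9,
    intercept c = (-6) − m·(-5) = -4/9.
Extremal: y(x) = (10/9) x - 4/9.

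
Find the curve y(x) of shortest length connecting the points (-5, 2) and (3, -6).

Arc-length functional: J[y] = ∫ sqrt(1 + (y')^2) dx.
Lagrangian L = sqrt(1 + (y')^2) has no explicit y dependence, so ∂L/∂y = 0 and the Euler-Lagrange equation gives
    d/dx( y' / sqrt(1 + (y')^2) ) = 0  ⇒  y' / sqrt(1 + (y')^2) = const.
Hence y' is constant, so y(x) is affine.
Fitting the endpoints (-5, 2) and (3, -6):
    slope m = ((-6) − 2) / (3 − (-5)) = -1,
    intercept c = 2 − m·(-5) = -3.
Extremal: y(x) = -x - 3.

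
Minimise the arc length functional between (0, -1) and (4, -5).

Arc-length functional: J[y] = ∫ sqrt(1 + (y')^2) dx.
Lagrangian L = sqrt(1 + (y')^2) has no explicit y dependence, so ∂L/∂y = 0 and the Euler-Lagrange equation gives
    d/dx( y' / sqrt(1 + (y')^2) ) = 0  ⇒  y' / sqrt(1 + (y')^2) = const.
Hence y' is constant, so y(x) is affine.
Fitting the endpoints (0, -1) and (4, -5):
    slope m = ((-5) − (-1)) / (4 − 0) = -1,
    intercept c = (-1) − m·0 = -1.
Extremal: y(x) = -x - 1.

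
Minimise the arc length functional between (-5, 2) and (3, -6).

Arc-length functional: J[y] = ∫ sqrt(1 + (y')^2) dx.
Lagrangian L = sqrt(1 + (y')^2) has no explicit y dependence, so ∂L/∂y = 0 and the Euler-Lagrange equation gives
    d/dx( y' / sqrt(1 + (y')^2) ) = 0  ⇒  y' / sqrt(1 + (y')^2) = const.
Hence y' is constant, so y(x) is affine.
Fitting the endpoints (-5, 2) and (3, -6):
    slope m = ((-6) − 2) / (3 − (-5)) = -1,
    intercept c = 2 − m·(-5) = -3.
Extremal: y(x) = -x - 3.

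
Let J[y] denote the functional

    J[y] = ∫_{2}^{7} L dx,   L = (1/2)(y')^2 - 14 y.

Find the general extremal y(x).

The Lagrangian is L = (1/2)(y')^2 - 14 y.
∂L/∂y = -14.
∂L/∂y' = y'.
The Euler-Lagrange equation d/dx(∂L/∂y') − ∂L/∂y = 0 becomes:
    y'' + 14 = 0
General solution: y(x) = -7 x^2 + A x + B, where A and B are arbitrary constants fixed by the endpoint conditions.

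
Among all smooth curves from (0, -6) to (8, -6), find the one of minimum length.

Arc-length functional: J[y] = ∫ sqrt(1 + (y')^2) dx.
Lagrangian L = sqrt(1 + (y')^2) has no explicit y dependence, so ∂L/∂y = 0 and the Euler-Lagrange equation gives
    d/dx( y' / sqrt(1 + (y')^2) ) = 0  ⇒  y' / sqrt(1 + (y')^2) = const.
Hence y' is constant, so y(x) is affine.
Fitting the endpoints (0, -6) and (8, -6):
    slope m = ((-6) − (-6)) / (8 − 0) = 0,
    intercept c = (-6) − m·0 = -6.
Extremal: y(x) = -6.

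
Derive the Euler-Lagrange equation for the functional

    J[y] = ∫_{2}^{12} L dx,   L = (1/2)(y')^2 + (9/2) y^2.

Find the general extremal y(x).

The Lagrangian is L = (1/2)(y')^2 + (9/2) y^2.
∂L/∂y = 9y.
∂L/∂y' = y'.
The Euler-Lagrange equation d/dx(∂L/∂y') − ∂L/∂y = 0 becomes:
    y'' - 9 y = 0
General solution: y(x) = A e^(3x) + B e^(-3x), where A and B are arbitrary constants fixed by the endpoint conditions.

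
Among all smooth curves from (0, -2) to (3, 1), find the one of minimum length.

Arc-length functional: J[y] = ∫ sqrt(1 + (y')^2) dx.
Lagrangian L = sqrt(1 + (y')^2) has no explicit y dependence, so ∂L/∂y = 0 and the Euler-Lagrange equation gives
    d/dx( y' / sqrt(1 + (y')^2) ) = 0  ⇒  y' / sqrt(1 + (y')^2) = const.
Hence y' is constant, so y(x) is affine.
Fitting the endpoints (0, -2) and (3, 1):
    slope m = (1 − (-2)) / (3 − 0) = 1,
    intercept c = (-2) − m·0 = -2.
Extremal: y(x) = x - 2.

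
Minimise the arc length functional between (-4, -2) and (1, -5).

Arc-length functional: J[y] = ∫ sqrt(1 + (y')^2) dx.
Lagrangian L = sqrt(1 + (y')^2) has no explicit y dependence, so ∂L/∂y = 0 and the Euler-Lagrange equation gives
    d/dx( y' / sqrt(1 + (y')^2) ) = 0  ⇒  y' / sqrt(1 + (y')^2) = const.
Hence y' is constant, so y(x) is affine.
Fitting the endpoints (-4, -2) and (1, -5):
    slope m = ((-5) − (-2)) / (1 − (-4)) = -3/5,
    intercept c = (-2) − m·(-4) = -22/5.
Extremal: y(x) = (-3/5) x - 22/5.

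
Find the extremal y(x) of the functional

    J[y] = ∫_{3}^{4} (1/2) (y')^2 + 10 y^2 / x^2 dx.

The Lagrangian is L = (1/2) (y')^2 + 10 y^2 / x^2.
Compute ∂L/∂y = 20y/x^2, ∂L/∂y' = y'.
The Euler-Lagrange equation d/dx(∂L/∂y') − ∂L/∂y = 0 reduces to
    y'' − 20/x^2 · y = 0  (x > 0).
Its general solution is
    y(x) = A x^5 + B x^(-4),
with A, B fixed by the endpoint conditions.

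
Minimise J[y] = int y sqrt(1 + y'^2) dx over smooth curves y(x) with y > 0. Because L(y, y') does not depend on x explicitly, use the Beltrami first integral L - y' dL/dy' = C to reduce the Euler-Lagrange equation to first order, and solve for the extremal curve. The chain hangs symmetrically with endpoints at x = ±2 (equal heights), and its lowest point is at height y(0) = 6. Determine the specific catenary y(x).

The Lagrangian L(y, y') = y sqrt(1 + y'^2) has no explicit x dependence, so the Beltrami identity applies:
    L − y' ∂L/∂y' = C.
Compute ∂L/∂y' = y · y' / sqrt(1 + y'^2). Then
    L − y' ∂L/∂y'
    = y sqrt(1 + y'^2) − y · y'^2 / sqrt(1 + y'^2)
    = y (1 + y'^2 − y'^2) / sqrt(1 + y'^2)
    = y / sqrt(1 + y'^2) = C.
Squaring gives y^2 = C^2 (1 + y'^2), i.e.
    y'^2 = y^2 / C^2 − 1.
Separating variables,
    dy / sqrt(y^2 − C^2) = dx / C,
and integrating gives arccosh(y / C) = (x − a)/C, so
    y(x) = C cosh((x − a)/C),
the catenary. The constants C and a are fixed by the two endpoint conditions (and, for the hanging-chain problem, the length constraint selects C).
Now fit the given data. The endpoints x = ±2 are symmetric at equal height, so the catenary is even about its minimum: a = 0 and y(x) = C cosh(x/C). The lowest point is y(0) = C cosh(0) = C, and we are told y(0) = 6, so C = 6. Therefore
    y(x) = 6 cosh(x/6),
and at the endpoints
    y(±2) = 6 cosh(2/6).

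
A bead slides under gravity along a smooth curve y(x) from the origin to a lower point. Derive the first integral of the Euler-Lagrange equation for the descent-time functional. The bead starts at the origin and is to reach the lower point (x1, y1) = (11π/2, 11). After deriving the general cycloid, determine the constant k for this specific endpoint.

The Lagrangian L = sqrt((1 + y'^2) / y) has no explicit x dependence, so the Beltrami identity applies:
    L − y' ∂L/∂y' = C.
Compute ∂L/∂y' = y' / sqrt(y (1 + y'^2)).
Substitute:
    sqrt((1 + y'^2)/y) − y'·y' / sqrt(y (1 + y'^2))
    = (1 + y'^2) / sqrt(y (1 + y'^2)) − y'^2 / sqrt(y (1 + y'^2))
    = 1 / sqrt(y (1 + y'^2)) = C.
Squaring and rearranging gives the first integral
    y (1 + y'^2) = 1/C^2 =: k   (constant).
Solving this first-order ODE by the substitution
    y = (k/2)(1 − cos θ)
yields the cycloid parameterisation
    x(θ) = (k/2)(θ − sin θ),   y(θ) = (k/2)(1 − cos θ).
The constant k is fixed by the endpoint condition.
Now fit the given lower endpoint (x1, y1) = (11π/2, 11). At the bottom of the first arch (θ = π), the parametric equations give
    y(π) = (k/2)(1 − cos π) = k,
    x(π) = (k/2)(π − sin π) = kπ/2.
Matching y(π) = 11 gives k = 11, consistent with x(π) = 11π/2. Therefore the specific cycloid is
    x(θ) = (11/2)(θ − sin θ),   y(θ) = (11/2)(1 − cos θ).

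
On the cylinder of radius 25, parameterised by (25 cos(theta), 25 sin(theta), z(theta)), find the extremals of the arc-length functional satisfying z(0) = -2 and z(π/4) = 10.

Parameterise the cylinder of radius R = 25 as
    r(θ) = (25 cos θ, 25 sin θ, z(θ)).
The arc-length element is
    ds = sqrt(625 + (dz/dθ)^2) dθ,
so the Lagrangian is L = sqrt(625 + z'^2).
L depends on z' only, not on z or θ, so ∂L/∂z = 0 and
    ∂L/∂z' = z' / sqrt(625 + z'^2).
The Euler-Lagrange equation gives
    d/dθ( z' / sqrt(625 + z'^2) ) = 0,
so z' is constant. Integrating once:
    z(θ) = a θ + b,
a helix on the cylinder (a straight line when the cylinder is unrolled). The constants a, b are determined by the endpoint conditions.
With endpoint conditions z(0) = -2 and z(π/4) = 10: from z(0) = b we get b = -2, and a·π/4 + -2 = 10 gives a = 48/π, so
    z(θ) = (48/π) θ − 2.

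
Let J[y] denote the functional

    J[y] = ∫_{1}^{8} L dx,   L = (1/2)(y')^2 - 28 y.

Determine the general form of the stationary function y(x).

The Lagrangian is L = (1/2)(y')^2 - 28 y.
∂L/∂y = -28.
∂L/∂y' = y'.
The Euler-Lagrange equation d/dx(∂L/∂y') − ∂L/∂y = 0 becomes:
    y'' + 28 = 0
General solution: y(x) = -14 x^2 + A x + B, where A and B are arbitrary constants fixed by the endpoint conditions.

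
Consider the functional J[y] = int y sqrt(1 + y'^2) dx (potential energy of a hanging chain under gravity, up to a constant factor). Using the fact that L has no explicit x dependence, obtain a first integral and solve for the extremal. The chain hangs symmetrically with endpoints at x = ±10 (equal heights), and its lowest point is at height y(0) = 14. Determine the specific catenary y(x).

The Lagrangian L(y, y') = y sqrt(1 + y'^2) has no explicit x dependence, so the Beltrami identity applies:
    L − y' ∂L/∂y' = C.
Compute ∂L/∂y' = y · y' / sqrt(1 + y'^2). Then
    L − y' ∂L/∂y'
    = y sqrt(1 + y'^2) − y · y'^2 / sqrt(1 + y'^2)
    = y (1 + y'^2 − y'^2) / sqrt(1 + y'^2)
    = y / sqrt(1 + y'^2) = C.
Squaring gives y^2 = C^2 (1 + y'^2), i.e.
    y'^2 = y^2 / C^2 − 1.
Separating variables,
    dy / sqrt(y^2 − C^2) = dx / C,
and integrating gives arccosh(y / C) = (x − a)/C, so
    y(x) = C cosh((x − a)/C),
the catenary. The constants C and a are fixed by the two endpoint conditions (and, for the hanging-chain problem, the length constraint selects C).
Now fit the given data. The endpoints x = ±10 are symmetric at equal height, so the catenary is even about its minimum: a = 0 and y(x) = C cosh(x/C). The lowest point is y(0) = C cosh(0) = C, and we are told y(0) = 14, so C = 14. Therefore
    y(x) = 14 cosh(x/14),
and at the endpoints
    y(±10) = 14 cosh(10/14).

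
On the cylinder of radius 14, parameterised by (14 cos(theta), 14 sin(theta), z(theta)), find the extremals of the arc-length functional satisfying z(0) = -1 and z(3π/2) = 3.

Parameterise the cylinder of radius R = 14 as
    r(θ) = (14 cos θ, 14 sin θ, z(θ)).
The arc-length element is
    ds = sqrt(196 + (dz/dθ)^2) dθ,
so the Lagrangian is L = sqrt(196 + z'^2).
L depends on z' only, not on z or θ, so ∂L/∂z = 0 and
    ∂L/∂z' = z' / sqrt(196 + z'^2).
The Euler-Lagrange equation gives
    d/dθ( z' / sqrt(196 + z'^2) ) = 0,
so z' is constant. Integrating once:
    z(θ) = a θ + b,
a helix on the cylinder (a straight line when the cylinder is unrolled). The constants a, b are determined by the endpoint conditions.
With endpoint conditions z(0) = -1 and z(3π/2) = 3: from z(0) = b we get b = -1, and a·3π/2 + -1 = 3 gives a = 8/(3π), so
    z(θ) = (8/(3π)) θ − 1.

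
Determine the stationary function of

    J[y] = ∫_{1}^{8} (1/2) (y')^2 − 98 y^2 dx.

The Lagrangian is L = (1/2) (y')^2 − 98 y^2.
Compute ∂L/∂y = -196y, ∂L/∂y' = y'.
The Euler-Lagrange equation d/dx(∂L/∂y') − ∂L/∂y = 0 reduces to
    y'' + 196 y = 0.
Its general solution is
    y(x) = A sin(14x) + B cos(14x),
with A, B fixed by the endpoint conditions.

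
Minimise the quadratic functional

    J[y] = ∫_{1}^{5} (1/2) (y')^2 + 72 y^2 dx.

The Lagrangian is L = (1/2) (y')^2 + 72 y^2.
Compute ∂L/∂y = 144y, ∂L/∂y' = y'.
The Euler-Lagrange equation d/dx(∂L/∂y') − ∂L/∂y = 0 reduces to
    y'' − 144 y = 0.
Its general solution is
    y(x) = A e^(12x) + B e^(−12x),
with A, B fixed by the endpoint conditions.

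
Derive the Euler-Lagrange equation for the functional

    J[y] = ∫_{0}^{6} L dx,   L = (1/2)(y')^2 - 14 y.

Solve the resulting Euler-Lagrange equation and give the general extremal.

The Lagrangian is L = (1/2)(y')^2 - 14 y.
∂L/∂y = -14.
∂L/∂y' = y'.
The Euler-Lagrange equation d/dx(∂L/∂y') − ∂L/∂y = 0 becomes:
    y'' + 14 = 0
General solution: y(x) = -7 x^2 + A x + B, where A and B are arbitrary constants fixed by the endpoint conditions.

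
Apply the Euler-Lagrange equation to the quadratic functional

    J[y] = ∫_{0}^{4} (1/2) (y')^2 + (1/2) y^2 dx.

The Lagrangian is L = (1/2) (y')^2 + (1/2) y^2.
Compute ∂L/∂y = y, ∂L/∂y' = y'.
The Euler-Lagrange equation d/dx(∂L/∂y') − ∂L/∂y = 0 reduces to
    y'' − y = 0.
Its general solution is
    y(x) = A e^x + B e^(−x),
with A, B fixed by the endpoint conditions.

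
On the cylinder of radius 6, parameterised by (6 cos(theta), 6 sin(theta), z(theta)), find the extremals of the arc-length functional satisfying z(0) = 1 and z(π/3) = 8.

Parameterise the cylinder of radius R = 6 as
    r(θ) = (6 cos θ, 6 sin θ, z(θ)).
The arc-length element is
    ds = sqrt(36 + (dz/dθ)^2) dθ,
so the Lagrangian is L = sqrt(36 + z'^2).
L depends on z' only, not on z or θ, so ∂L/∂z = 0 and
    ∂L/∂z' = z' / sqrt(36 + z'^2).
The Euler-Lagrange equation gives
    d/dθ( z' / sqrt(36 + z'^2) ) = 0,
so z' is constant. Integrating once:
    z(θ) = a θ + b,
a helix on the cylinder (a straight line when the cylinder is unrolled). The constants a, b are determined by the endpoint conditions.
With endpoint conditions z(0) = 1 and z(π/3) = 8: from z(0) = b we get b = 1, and a·π/3 + 1 = 8 gives a = 21/π, so
    z(θ) = (21/π) θ + 1.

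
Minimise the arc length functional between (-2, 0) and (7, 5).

Arc-length functional: J[y] = ∫ sqrt(1 + (y')^2) dx.
Lagrangian L = sqrt(1 + (y')^2) has no explicit y dependence, so ∂L/∂y = 0 and the Euler-Lagrange equation gives
    d/dx( y' / sqrt(1 + (y')^2) ) = 0  ⇒  y' / sqrt(1 + (y')^2) = const.
Hence y' is constant, so y(x) is affine.
Fitting the endpoints (-2, 0) and (7, 5):
    slope m = (5 − 0) / (7 − (-2)) = 5/9,
    intercept c = 0 − m·(-2) = 10/9.
Extremal: y(x) = (5/9) x + 10/9.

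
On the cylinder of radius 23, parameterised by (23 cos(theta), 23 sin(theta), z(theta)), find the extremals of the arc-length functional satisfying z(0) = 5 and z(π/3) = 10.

Parameterise the cylinder of radius R = 23 as
    r(θ) = (23 cos θ, 23 sin θ, z(θ)).
The arc-length element is
    ds = sqrt(529 + (dz/dθ)^2) dθ,
so the Lagrangian is L = sqrt(529 + z'^2).
L depends on z' only, not on z or θ, so ∂L/∂z = 0 and
    ∂L/∂z' = z' / sqrt(529 + z'^2).
The Euler-Lagrange equation gives
    d/dθ( z' / sqrt(529 + z'^2) ) = 0,
so z' is constant. Integrating once:
    z(θ) = a θ + b,
a helix on the cylinder (a straight line when the cylinder is unrolled). The constants a, b are determined by the endpoint conditions.
With endpoint conditions z(0) = 5 and z(π/3) = 10: from z(0) = b we get b = 5, and a·π/3 + 5 = 10 gives a = 15/π, so
    z(θ) = (15/π) θ + 5.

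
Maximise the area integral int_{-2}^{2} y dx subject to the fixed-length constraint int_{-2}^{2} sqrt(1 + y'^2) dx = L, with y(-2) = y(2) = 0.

Set up the augmented Lagrangian using a multiplier λ for the length constraint:
    F(y, y') = y − λ sqrt(1 + y'^2).
F has no explicit x dependence, so the Beltrami identity yields a first integral
    F − y' ∂F/∂y' = C.
Compute ∂F/∂y' = −λ y' / sqrt(1 + y'^2). Then
    y − λ sqrt(1 + y'^2) + λ y'^2 / sqrt(1 + y'^2) = C
    ⇒  y − λ / sqrt(1 + y'^2) = C.
Solving for y' and integrating gives
    (x − a)^2 + (y − b)^2 = λ^2,
a circular arc of radius λ. The constants a, b are determined by the endpoint conditions y(-2) = y(2) = 0, and λ is fixed implicitly by the length constraint
    ∫_{-2}^{2} sqrt(1 + y'^2) dx = L.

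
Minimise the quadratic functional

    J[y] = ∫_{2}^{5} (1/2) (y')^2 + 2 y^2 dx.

The Lagrangian is L = (1/2) (y')^2 + 2 y^2.
Compute ∂L/∂y = 4y, ∂L/∂y' = y'.
The Euler-Lagrange equation d/dx(∂L/∂y') − ∂L/∂y = 0 reduces to
    y'' − 4 y = 0.
Its general solution is
    y(x) = A e^(2x) + B e^(−2x),
with A, B fixed by the endpoint conditions.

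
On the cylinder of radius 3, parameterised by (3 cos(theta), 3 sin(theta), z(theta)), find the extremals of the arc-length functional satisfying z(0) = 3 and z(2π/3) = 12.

Parameterise the cylinder of radius R = 3 as
    r(θ) = (3 cos θ, 3 sin θ, z(θ)).
The arc-length element is
    ds = sqrt(9 + (dz/dθ)^2) dθ,
so the Lagrangian is L = sqrt(9 + z'^2).
L depends on z' only, not on z or θ, so ∂L/∂z = 0 and
    ∂L/∂z' = z' / sqrt(9 + z'^2).
The Euler-Lagrange equation gives
    d/dθ( z' / sqrt(9 + z'^2) ) = 0,
so z' is constant. Integrating once:
    z(θ) = a θ + b,
a helix on the cylinder (a straight line when the cylinder is unrolled). The constants a, b are determined by the endpoint conditions.
With endpoint conditions z(0) = 3 and z(2π/3) = 12: from z(0) = b we get b = 3, and a·2π/3 + 3 = 12 gives a = 27/(2π), so
    z(θ) = (27/(2π)) θ + 3.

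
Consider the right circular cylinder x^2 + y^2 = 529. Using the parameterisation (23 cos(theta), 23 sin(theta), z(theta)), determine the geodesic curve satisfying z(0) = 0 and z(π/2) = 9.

Parameterise the cylinder of radius R = 23 as
    r(θ) = (23 cos θ, 23 sin θ, z(θ)).
The arc-length element is
    ds = sqrt(529 + (dz/dθ)^2) dθ,
so the Lagrangian is L = sqrt(529 + z'^2).
L depends on z' only, not on z or θ, so ∂L/∂z = 0 and
    ∂L/∂z' = z' / sqrt(529 + z'^2).
The Euler-Lagrange equation gives
    d/dθ( z' / sqrt(529 + z'^2) ) = 0,
so z' is constant. Integrating once:
    z(θ) = a θ + b,
a helix on the cylinder (a straight line when the cylinder is unrolled). The constants a, b are determined by the endpoint conditions.
With endpoint conditions z(0) = 0 and z(π/2) = 9: from z(0) = b we get b = 0, and a·π/2 + 0 = 9 gives a = 18/π, so
    z(θ) = (18/π) θ.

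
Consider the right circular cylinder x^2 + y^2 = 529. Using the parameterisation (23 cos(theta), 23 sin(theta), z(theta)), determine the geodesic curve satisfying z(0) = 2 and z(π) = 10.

Parameterise the cylinder of radius R = 23 as
    r(θ) = (23 cos θ, 23 sin θ, z(θ)).
The arc-length element is
    ds = sqrt(529 + (dz/dθ)^2) dθ,
so the Lagrangian is L = sqrt(529 + z'^2).
L depends on z' only, not on z or θ, so ∂L/∂z = 0 and
    ∂L/∂z' = z' / sqrt(529 + z'^2).
The Euler-Lagrange equation gives
    d/dθ( z' / sqrt(529 + z'^2) ) = 0,
so z' is constant. Integrating once:
    z(θ) = a θ + b,
a helix on the cylinder (a straight line when the cylinder is unrolled). The constants a, b are determined by the endpoint conditions.
With endpoint conditions z(0) = 2 and z(π) = 10: from z(0) = b we get b = 2, and a·π + 2 = 10 gives a = 8/π, so
    z(θ) = (8/π) θ + 2.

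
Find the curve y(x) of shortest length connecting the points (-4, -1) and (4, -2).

Arc-length functional: J[y] = ∫ sqrt(1 + (y')^2) dx.
Lagrangian L = sqrt(1 + (y')^2) has no explicit y dependence, so ∂L/∂y = 0 and the Euler-Lagrange equation gives
    d/dx( y' / sqrt(1 + (y')^2) ) = 0  ⇒  y' / sqrt(1 + (y')^2) = const.
Hence y' is constant, so y(x) is affine.
Fitting the endpoints (-4, -1) and (4, -2):
    slope m = ((-2) − (-1)) / (4 − (-4)) = -1/8,
    intercept c = (-1) − m·(-4) = -3/2.
Extremal: y(x) = (-1/8) x - 3/2.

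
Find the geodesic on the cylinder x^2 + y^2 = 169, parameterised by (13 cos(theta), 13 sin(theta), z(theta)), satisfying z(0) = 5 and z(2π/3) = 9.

Parameterise the cylinder of radius R = 13 as
    r(θ) = (13 cos θ, 13 sin θ, z(θ)).
The arc-length element is
    ds = sqrt(169 + (dz/dθ)^2) dθ,
so the Lagrangian is L = sqrt(169 + z'^2).
L depends on z' only, not on z or θ, so ∂L/∂z = 0 and
    ∂L/∂z' = z' / sqrt(169 + z'^2).
The Euler-Lagrange equation gives
    d/dθ( z' / sqrt(169 + z'^2) ) = 0,
so z' is constant. Integrating once:
    z(θ) = a θ + b,
a helix on the cylinder (a straight line when the cylinder is unrolled). The constants a, b are determined by the endpoint conditions.
With endpoint conditions z(0) = 5 and z(2π/3) = 9: from z(0) = b we get b = 5, and a·2π/3 + 5 = 9 gives a = 6/π, so
    z(θ) = (6/π) θ + 5.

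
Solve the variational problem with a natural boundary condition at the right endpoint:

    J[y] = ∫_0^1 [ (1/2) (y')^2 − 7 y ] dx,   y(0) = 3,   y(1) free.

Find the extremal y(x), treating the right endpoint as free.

The Lagrangian L = (1/2) (y')^2 − 7 y gives
    ∂L/∂y = −7,   ∂L/∂y' = y'.
Euler-Lagrange: d/dx(y') − (−7) = 0, i.e. y'' + 7 = 0, so
    y(x) = −(7/2) x^2 + C1 x + C2.
Fixed left endpoint y(0) = 3 ⇒ C2 = 3.
The right endpoint x = 1 is free, so the natural (transversality) condition is ∂L/∂y' |_{x=1} = 0, i.e. y'(1) = 0.
Compute y'(x) = −7 x + C1, so y'(1) = −7 + C1 = 0 ⇒ C1 = 7.
Therefore the extremal is
    y(x) = −(7/2) x^2 + 7 x + 3.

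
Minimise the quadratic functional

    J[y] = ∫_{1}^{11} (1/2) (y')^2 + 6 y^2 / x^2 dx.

The Lagrangian is L = (1/2) (y')^2 + 6 y^2 / x^2.
Compute ∂L/∂y = 12y/x^2, ∂L/∂y' = y'.
The Euler-Lagrange equation d/dx(∂L/∂y') − ∂L/∂y = 0 reduces to
    y'' − 12/x^2 · y = 0  (x > 0).
Its general solution is
    y(x) = A x^4 + B x^(-3),
with A, B fixed by the endpoint conditions.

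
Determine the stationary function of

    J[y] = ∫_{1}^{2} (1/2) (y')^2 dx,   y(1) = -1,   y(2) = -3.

The Lagrangian is L = (1/2) (y')^2.
Compute ∂L/∂y = 0, ∂L/∂y' = y'.
The Euler-Lagrange equation d/dx(∂L/∂y') − ∂L/∂y = 0 reduces to
    y'' = 0.
Its general solution is
    y(x) = A x + B,
with A, B fixed by the endpoint conditions.
Applying the endpoint conditions y(1) = -1 and y(2) = -3: solve A·1 + B = -1 and A·2 + B = -3. Subtracting gives A(2 − 1) = -3 − -1, so A = -2, and B = -1 − A·1 = 1. Therefore
    y(x) = -2 x + 1.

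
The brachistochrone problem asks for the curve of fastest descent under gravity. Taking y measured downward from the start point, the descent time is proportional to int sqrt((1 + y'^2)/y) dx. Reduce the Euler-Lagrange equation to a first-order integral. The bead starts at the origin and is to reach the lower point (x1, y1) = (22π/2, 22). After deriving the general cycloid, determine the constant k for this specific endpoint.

The Lagrangian L = sqrt((1 + y'^2) / y) has no explicit x dependence, so the Beltrami identity applies:
    L − y' ∂L/∂y' = C.
Compute ∂L/∂y' = y' / sqrt(y (1 + y'^2)).
Substitute:
    sqrt((1 + y'^2)/y) − y'·y' / sqrt(y (1 + y'^2))
    = (1 + y'^2) / sqrt(y (1 + y'^2)) − y'^2 / sqrt(y (1 + y'^2))
    = 1 / sqrt(y (1 + y'^2)) = C.
Squaring and rearranging gives the first integral
    y (1 + y'^2) = 1/C^2 =: k   (constant).
Solving this first-order ODE by the substitution
    y = (k/2)(1 − cos θ)
yields the cycloid parameterisation
    x(θ) = (k/2)(θ − sin θ),   y(θ) = (k/2)(1 − cos θ).
The constant k is fixed by the endpoint condition.
Now fit the given lower endpoint (x1, y1) = (22π/2, 22). At the bottom of the first arch (θ = π), the parametric equations give
    y(π) = (k/2)(1 − cos π) = k,
    x(π) = (k/2)(π − sin π) = kπ/2.
Matching y(π) = 22 gives k = 22, consistent with x(π) = 22π/2. Therefore the specific cycloid is
    x(θ) = (22/2)(θ − sin θ),   y(θ) = (22/2)(1 − cos θ).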